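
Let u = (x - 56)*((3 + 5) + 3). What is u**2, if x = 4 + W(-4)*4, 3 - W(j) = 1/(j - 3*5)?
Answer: 69155856/361 ≈ 1.9157e+5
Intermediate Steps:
W(j) = 3 - 1/(-15 + j) (W(j) = 3 - 1/(j - 3*5) = 3 - 1/(j - 15) = 3 - 1/(-15 + j))
x = 308/19 (x = 4 + ((-46 + 3*(-4))/(-15 - 4))*4 = 4 + ((-46 - 12)/(-19))*4 = 4 - 1/19*(-58)*4 = 4 + (58/19)*4 = 4 + 232/19 = 308/19 ≈ 16.211)
u = -8316/19 (u = (308/19 - 56)*((3 + 5) + 3) = -756*(8 + 3)/19 = -756/19*11 = -8316/19 ≈ -437.68)
u**2 = (-8316/19)**2 = 69155856/361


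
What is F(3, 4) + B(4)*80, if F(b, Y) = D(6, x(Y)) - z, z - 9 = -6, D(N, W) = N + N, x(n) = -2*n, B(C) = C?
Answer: 329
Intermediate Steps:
D(N, W) = 2*N
z = 3 (z = 9 - 6 = 3)
F(b, Y) = 9 (F(b, Y) = 2*6 - 1*3 = 12 - 3 = 9)
F(3, 4) + B(4)*80 = 9 + 4*80 = 9 + 320 = 329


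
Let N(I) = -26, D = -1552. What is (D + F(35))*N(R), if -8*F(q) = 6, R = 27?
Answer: 80743/2 ≈ 40372.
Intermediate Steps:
F(q) = -¾ (F(q) = -⅛*6 = -¾)
(D + F(35))*N(R) = (-1552 - ¾)*(-26) = -6211/4*(-26) = 80743/2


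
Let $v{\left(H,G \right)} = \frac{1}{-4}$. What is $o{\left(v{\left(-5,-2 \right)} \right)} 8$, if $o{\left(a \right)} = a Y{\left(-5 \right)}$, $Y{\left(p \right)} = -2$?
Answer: $4$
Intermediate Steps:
$v{\left(H,G \right)} = - \frac{1}{4}$
$o{\left(a \right)} = - 2 a$ ($o{\left(a \right)} = a \left(-2\right) = - 2 a$)
$o{\left(v{\left(-5,-2 \right)} \right)} 8 = \left(-2\right) \left(- \frac{1}{4}\right) 8 = \frac{1}{2} \cdot 8 = 4$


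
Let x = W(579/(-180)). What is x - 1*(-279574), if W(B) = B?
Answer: 16774247/60 ≈ 2.7957e+5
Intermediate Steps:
x = -193/60 (x = 579/(-180) = 579*(-1/180) = -193/60 ≈ -3.2167)
x - 1*(-279574) = -193/60 - 1*(-279574) = -193/60 + 279574 = 16774247/60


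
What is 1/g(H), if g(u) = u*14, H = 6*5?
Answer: 1/420 ≈ 0.0023810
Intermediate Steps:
H = 30
g(u) = 14*u
1/g(H) = 1/(14*30) = 1/420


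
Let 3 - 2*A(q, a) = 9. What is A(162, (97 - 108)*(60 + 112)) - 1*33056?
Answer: -33059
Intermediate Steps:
A(q, a) = -3 (A(q, a) = 3/2 - ½*9 = 3/2 - 9/2 = -3)
A(162, (97 - 108)*(60 + 112)) - 1*33056 = -3 - 1*33056 = -3 - 33056 = -33059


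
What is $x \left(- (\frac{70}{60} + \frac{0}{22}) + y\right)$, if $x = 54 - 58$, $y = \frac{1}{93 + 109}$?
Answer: $\frac{1408}{303} \approx 4.6469$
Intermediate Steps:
$y = \frac{1}{202} \approx 0.0049505$
$x = -4$
$x \left(- (\frac{70}{60} + \frac{0}{22}) + y\right) = - 4 \left(- (\frac{70}{60} + \frac{0}{22}) + \frac{1}{202}\right) = - 4 \left(- (70 \cdot \frac{1}{60} + 0 \cdot \frac{1}{22}) + \frac{1}{202}\right) = - 4 \left(- (\frac{7}{6} + 0) + \frac{1}{202}\right) = - 4 \left(\left(-1\right) \frac{7}{6} + \frac{1}{202}\right) = - 4 \left(- \frac{7}{6} + \frac{1}{202}\right) = \left(-4\right) \left(- \frac{352}{303}\right) = \frac{1408}{303}$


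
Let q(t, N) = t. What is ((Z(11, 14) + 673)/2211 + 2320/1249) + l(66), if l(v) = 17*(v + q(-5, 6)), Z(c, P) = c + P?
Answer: 2869717265/2761539 ≈ 1039.2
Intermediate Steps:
Z(c, P) = P + c
l(v) = -85 + 17*v (l(v) = 17*(v - 5) = 17*(-5 + v) = -85 + 17*v)
((Z(11, 14) + 673)/2211 + 2320/1249) + l(66) = (((14 + 11) + 673)/2211 + 2320/1249) + (-85 + 17*66) = ((25 + 673)*(1/2211) + 2320*(1/1249)) + (-85 + 1122) = (698*(1/2211) + 2320/1249) + 1037 = (698/2211 + 2320/1249) + 1037 = 6001322/2761539 + 1037 = 2869717265/2761539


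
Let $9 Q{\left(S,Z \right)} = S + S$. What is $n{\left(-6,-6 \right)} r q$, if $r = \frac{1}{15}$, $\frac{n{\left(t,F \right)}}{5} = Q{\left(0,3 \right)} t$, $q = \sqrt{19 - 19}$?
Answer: $0$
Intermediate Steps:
$Q{\left(S,Z \right)} = \frac{2 S}{9}$ ($Q{\left(S,Z \right)} = \frac{S + S}{9} = \frac{2 S}{9}$)
$q = 0$ ($q = \sqrt{0} = 0$)
$n{\left(t,F \right)} = 0$ ($n{\left(t,F \right)} = 5 \cdot \frac{2}{9} \cdot 0 t = 5 \cdot 0 t = 5 \cdot 0 = 0$)
$r = \frac{1}{15} \approx 0.066667$
$n{\left(-6,-6 \right)} r q = 0 \cdot \frac{1}{15} \cdot 0 = 0 \cdot 0 = 0$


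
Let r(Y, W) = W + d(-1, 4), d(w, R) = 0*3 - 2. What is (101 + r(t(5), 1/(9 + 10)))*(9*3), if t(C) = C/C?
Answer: 50814/19 ≈ 2674.4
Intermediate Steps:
d(w, R) = -2 (d(w, R) = 0 - 2 = -2)
t(C) = 1
r(Y, W) = -2 + W (r(Y, W) = W - 2 = -2 + W)
(101 + r(t(5), 1/(9 + 10)))*(9*3) = (101 + (-2 + 1/(9 + 10)))*(9*3) = (101 + (-2 + 1/19))*27 = (101 - 37/19)*27 = (1882/19)*27 = 50814/19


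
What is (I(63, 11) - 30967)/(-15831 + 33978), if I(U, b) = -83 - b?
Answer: -31061/18147 ≈ -1.7116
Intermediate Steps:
(I(63, 11) - 30967)/(-15831 + 33978) = ((-83 - 1*11) - 30967)/(-15831 + 33978) = ((-83 - 11) - 30967)/18147 = (-94 - 30967)*(1/18147) = -31061*1/18147 = -31061/18147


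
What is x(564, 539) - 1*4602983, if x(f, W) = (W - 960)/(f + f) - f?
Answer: -5192801437/1128 ≈ -4.6035e+6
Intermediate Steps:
x(f, W) = -f + (-960 + W)/(2*f) (x(f, W) = (-960 + W)/((2*f)) - f = (-960 + W)*(1/(2*f)) - f = (-960 + W)/(2*f) - f = -f + (-960 + W)/(2*f))
x(564, 539) - 1*4602983 = (-480 + (1/2)*539 - 1*564**2)/564 - 1*4602983 = (-480 + 539/2 - 1*318096)/564 - 4602983 = (-480 + 539/2 - 318096)/564 - 4602983 = (1/564)*(-636613/2) - 4602983 = -636613/1128 - 4602983 = -5192801437/1128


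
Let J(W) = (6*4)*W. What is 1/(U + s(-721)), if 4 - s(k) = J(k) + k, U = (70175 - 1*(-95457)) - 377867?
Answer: -1/194206 ≈ -5.1492e-6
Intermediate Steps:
U = -212235 (U = (70175 + 95457) - 377867 = 165632 - 377867 = -212235)
J(W) = 24*W
s(k) = 4 - 25*k (s(k) = 4 - (24*k + k) = 4 - 25*k)
1/(U + s(-721)) = 1/(-212235 + (4 - 25*(-721))) = 1/(-212235 + (4 + 18025)) = 1/(-212235 + 18029) = 1/(-194206) = -1/194206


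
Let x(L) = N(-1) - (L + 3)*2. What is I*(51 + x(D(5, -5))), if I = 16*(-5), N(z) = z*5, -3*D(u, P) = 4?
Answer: -10240/3 ≈ -3413.3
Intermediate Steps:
D(u, P) = -4/3 (D(u, P) = -1/3*4 = -4/3)
N(z) = 5*z
I = -80
x(L) = -11 - 2*L (x(L) = 5*(-1) - (L + 3)*2 = -5 - (3 + L)*2 = -5 - (6 + 2*L) = -5 + (-6 - 2*L) = -11 - 2*L)
I*(51 + x(D(5, -5))) = -80*(51 + (-11 - 2*(-4/3))) = -80*(51 + (-11 + 8/3)) = -80*(51 - 25/3) = -80*128/3 = -10240/3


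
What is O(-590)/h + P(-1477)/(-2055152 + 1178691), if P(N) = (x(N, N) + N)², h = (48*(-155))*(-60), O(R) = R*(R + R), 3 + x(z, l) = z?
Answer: -16465310227/1956260952 ≈ -8.4167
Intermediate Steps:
x(z, l) = -3 + z
O(R) = 2*R² (O(R) = R*(2*R) = 2*R²)
h = 446400 (h = -7440*(-60) = 446400)
P(N) = (-3 + 2*N)² (P(N) = ((-3 + N) + N)² = (-3 + 2*N)²)
O(-590)/h + P(-1477)/(-2055152 + 1178691) = (2*(-590)²)/446400 + (-3 + 2*(-1477))²/(-2055152 + 1178691) = (2*348100)*(1/446400) + (-3 - 2954)²/(-876461) = 696200*(1/446400) + (-2957)²*(-1/876461) = 3481/2232 + 8743849*(-1/876461) = 3481/2232 - 8743849/876461 = -16465310227/1956260952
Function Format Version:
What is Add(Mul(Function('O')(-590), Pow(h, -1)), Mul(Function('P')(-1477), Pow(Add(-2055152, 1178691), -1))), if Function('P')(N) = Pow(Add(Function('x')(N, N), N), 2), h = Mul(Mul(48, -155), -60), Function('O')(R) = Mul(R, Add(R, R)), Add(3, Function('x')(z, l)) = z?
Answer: Rational(-16465310227, 1956260952) ≈ -8.4167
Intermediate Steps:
Function('x')(z, l) = Add(-3, z)
Function('O')(R) = Mul(2, Pow(R, 2)) (Function('O')(R) = Mul(R, Mul(2, R)) = Mul(2, Pow(R, 2)))
h = 446400 (h = Mul(-7440, -60) = 446400)
Function('P')(N) = Pow(Add(-3, Mul(2, N)), 2) (Function('P')(N) = Pow(Add(Add(-3, N), N), 2) = Pow(Add(-3, Mul(2, N)), 2))
Add(Mul(Function('O')(-590), Pow(h, -1)), Mul(Function('P')(-1477), Pow(Add(-2055152, 1178691), -1))) = Add(Mul(Mul(2, Pow(-590, 2)), Pow(446400, -1)), Mul(Pow(Add(-3, Mul(2, -1477)), 2), Pow(Add(-2055152, 1178691), -1))) = Add(Mul(Mul(2, 348100), Rational(1, 446400)), Mul(Pow(Add(-3, -2954), 2), Pow(-876461, -1))) = Add(Mul(696200, Rational(1, 446400)), Mul(Pow(-2957, 2), Rational(-1, 876461))) = Add(Rational(3481, 2232), Mul(8743849, Rational(-1, 876461))) = Add(Rational(3481, 2232), Rational(-8743849, 876461)) = Rational(-16465310227, 1956260952)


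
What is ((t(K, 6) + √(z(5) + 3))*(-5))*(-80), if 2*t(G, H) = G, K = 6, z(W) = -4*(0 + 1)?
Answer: 1200 + 400*I ≈ 1200.0 + 400.0*I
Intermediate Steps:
z(W) = -4 (z(W) = -4*1 = -4)
t(G, H) = G/2
((t(K, 6) + √(z(5) + 3))*(-5))*(-80) = (((½)*6 + √(-4 + 3))*(-5))*(-80) = ((3 + √(-1))*(-5))*(-80) = ((3 + I)*(-5))*(-80) = (-15 - 5*I)*(-80) = 1200 + 400*I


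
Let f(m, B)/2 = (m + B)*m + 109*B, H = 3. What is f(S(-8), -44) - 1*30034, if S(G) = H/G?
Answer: -1266967/32 ≈ -39593.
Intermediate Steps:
S(G) = 3/G
f(m, B) = 218*B + 2*m*(B + m) (f(m, B) = 2*((m + B)*m + 109*B) = 2*((B + m)*m + 109*B) = 2*(m*(B + m) + 109*B) = 2*(109*B + m*(B + m)) = 218*B + 2*m*(B + m))
f(S(-8), -44) - 1*30034 = (2*(3/(-8))² + 218*(-44) + 2*(-44)*(3/(-8))) - 1*30034 = (2*(3*(-⅛))² - 9592 + 2*(-44)*(3*(-⅛))) - 30034 = (2*(-3/8)² - 9592 + 2*(-44)*(-3/8)) - 30034 = (2*(9/64) - 9592 + 33) - 30034 = (9/32 - 9592 + 33) - 30034 = -305879/32 - 30034 = -1266967/32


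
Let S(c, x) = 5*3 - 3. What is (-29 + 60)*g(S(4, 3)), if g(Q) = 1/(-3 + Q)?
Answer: 31/9 ≈ 3.4444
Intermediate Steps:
S(c, x) = 12 (S(c, x) = 15 - 3 = 12)
(-29 + 60)*g(S(4, 3)) = (-29 + 60)/(-3 + 12) = 31/9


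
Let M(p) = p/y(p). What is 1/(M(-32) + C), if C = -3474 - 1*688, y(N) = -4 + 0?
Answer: -1/4154 ≈ -0.00024073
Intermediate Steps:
y(N) = -4
M(p) = -p/4 (M(p) = p/(-4) = p*(-¼) = -p/4)
C = -4162 (C = -3474 - 688 = -4162)
1/(M(-32) + C) = 1/(-¼*(-32) - 4162) = 1/(8 - 4162) = 1/(-4154) = -1/4154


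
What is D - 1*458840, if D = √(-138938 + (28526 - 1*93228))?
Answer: -458840 + 2*I*√50910 ≈ -4.5884e+5 + 451.26*I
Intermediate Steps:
D = 2*I*√50910 (D = √(-138938 + (28526 - 93228)) = √(-138938 - 64702) = √(-203640) = 2*I*√50910 ≈ 451.26*I)
D - 1*458840 = 2*I*√50910 - 1*458840 = 2*I*√50910 - 458840 = -458840 + 2*I*√50910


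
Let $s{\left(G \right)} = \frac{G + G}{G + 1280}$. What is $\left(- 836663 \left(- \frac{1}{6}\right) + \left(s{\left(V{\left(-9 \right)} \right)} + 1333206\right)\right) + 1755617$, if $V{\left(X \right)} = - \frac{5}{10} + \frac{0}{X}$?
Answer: $\frac{16522269649}{5118} \approx 3.2283 \cdot 10^{6}$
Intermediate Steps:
$V{\left(X \right)} = - \frac{1}{2}$ ($V{\left(X \right)} = \left(-5\right) \frac{1}{10} + 0 = - \frac{1}{2} + 0 = - \frac{1}{2}$)
$s{\left(G \right)} = \frac{2 G}{1280 + G}$
$\left(- 836663 \left(- \frac{1}{6}\right) + \left(s{\left(V{\left(-9 \right)} \right)} + 1333206\right)\right) + 1755617 = \left(- 836663 \left(- \frac{1}{6}\right) + \left(2 \left(- \frac{1}{2}\right) \frac{1}{1280 - \frac{1}{2}} + 1333206\right)\right) + 1755617 = \left(- 836663 \left(\left(-1\right) \frac{1}{6}\right) + \left(2 \left(- \frac{1}{2}\right) \frac{1}{\frac{2559}{2}} + 1333206\right)\right) + 1755617 = \left(\left(-836663\right) \left(- \frac{1}{6}\right) + \left(2 \left(- \frac{1}{2}\right) \frac{2}{2559} + 1333206\right)\right) + 1755617 = \left(\frac{836663}{6} + \left(- \frac{2}{2559} + 1333206\right)\right) + 1755617 = \left(\frac{836663}{6} + \frac{3411674152}{2559}\right) + 1755617 = \frac{7537021843}{5118} + 1755617 = \frac{16522269649}{5118}$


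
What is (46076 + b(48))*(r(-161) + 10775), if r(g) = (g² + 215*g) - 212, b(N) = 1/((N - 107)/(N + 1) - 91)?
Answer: 129690731737/1506 ≈ 8.6116e+7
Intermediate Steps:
b(N) = 1/(-91 + (-107 + N)/(1 + N)) (b(N) = 1/((-107 + N)/(1 + N) - 91) = 1/(-91 + (-107 + N)/(1 + N)))
r(g) = -212 + g² + 215*g
(46076 + b(48))*(r(-161) + 10775) = (46076 + (-1 - 1*48)/(18*(11 + 5*48)))*((-212 + (-161)² + 215*(-161)) + 10775) = (46076 + (-1 - 48)/(18*(11 + 240)))*((-212 + 25921 - 34615) + 10775) = (46076 + (1/18)*(-49)/251)*(-8906 + 10775) = (46076 + (1/18)*(1/251)*(-49))*1869 = (46076 - 49/4518)*1869 = (208171319/4518)*1869 = 129690731737/1506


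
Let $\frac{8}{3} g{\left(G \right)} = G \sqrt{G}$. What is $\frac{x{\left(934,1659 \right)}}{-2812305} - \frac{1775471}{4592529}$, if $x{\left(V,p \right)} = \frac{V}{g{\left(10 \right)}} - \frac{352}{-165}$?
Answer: $- \frac{8321959613417}{21525987115575} - \frac{1868 \sqrt{10}}{210922875} \approx -0.38663$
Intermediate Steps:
$g{\left(G \right)} = \frac{3 G^{\frac{3}{2}}}{8}$ ($g{\left(G \right)} = \frac{3 G \sqrt{G}}{8} = \frac{3 G^{\frac{3}{2}}}{8}$)
$x{\left(V,p \right)} = \frac{32}{15} + \frac{2 V \sqrt{10}}{75}$ ($x{\left(V,p \right)} = \frac{V}{\frac{3}{8} \cdot 10^{\frac{3}{2}}} - \frac{352}{-165} = \frac{V}{\frac{3}{8} \cdot 10 \sqrt{10}} - - \frac{32}{15} = \frac{V}{\frac{15}{4} \sqrt{10}} + \frac{32}{15} = V \frac{2 \sqrt{10}}{75} + \frac{32}{15} = \frac{2 V \sqrt{10}}{75} + \frac{32}{15} = \frac{32}{15} + \frac{2 V \sqrt{10}}{75}$)
$\frac{x{\left(934,1659 \right)}}{-2812305} - \frac{1775471}{4592529} = \frac{\frac{32}{15} + \frac{2}{75} \cdot 934 \sqrt{10}}{-2812305} - \frac{1775471}{4592529} = \left(\frac{32}{15} + \frac{1868 \sqrt{10}}{75}\right) \left(- \frac{1}{2812305}\right) - \frac{1775471}{4592529} = \left(- \frac{32}{42184575} - \frac{1868 \sqrt{10}}{210922875}\right) - \frac{1775471}{4592529} = - \frac{8321959613417}{21525987115575} - \frac{1868 \sqrt{10}}{210922875}$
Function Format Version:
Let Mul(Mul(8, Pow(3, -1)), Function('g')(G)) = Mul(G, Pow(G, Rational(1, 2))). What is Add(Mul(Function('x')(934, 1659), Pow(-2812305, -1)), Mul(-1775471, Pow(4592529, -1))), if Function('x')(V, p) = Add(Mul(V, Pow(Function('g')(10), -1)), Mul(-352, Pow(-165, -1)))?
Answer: Add(Rational(-8321959613417, 21525987115575), Mul(Rational(-1868, 210922875), Pow(10, Rational(1, 2)))) ≈ -0.38663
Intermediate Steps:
Function('g')(G) = Mul(Rational(3, 8), Pow(G, Rational(3, 2))) (Function('g')(G) = Mul(Rational(3, 8), Mul(G, Pow(G, Rational(1, 2)))) = Mul(Rational(3, 8), Pow(G, Rational(3, 2))))
Function('x')(V, p) = Add(Rational(32, 15), Mul(Rational(2, 75), V, Pow(10, Rational(1, 2)))) (Function('x')(V, p) = Add(Mul(V, Pow(Mul(Rational(3, 8), Pow(10, Rational(3, 2))), -1)), Mul(-352, Pow(-165, -1))) = Add(Mul(V, Pow(Mul(Rational(3, 8), Mul(10, Pow(10, Rational(1, 2)))), -1)), Mul(-352, Rational(-1, 165))) = Add(Mul(V, Pow(Mul(Rational(15, 4), Pow(10, Rational(1, 2))), -1)), Rational(32, 15)) = Add(Mul(V, Mul(Rational(2, 75), Pow(10, Rational(1, 2)))), Rational(32, 15)) = Add(Mul(Rational(2, 75), V, Pow(10, Rational(1, 2))), Rational(32, 15)) = Add(Rational(32, 15), Mul(Rational(2, 75), V, Pow(10, Rational(1, 2)))))
Add(Mul(Function('x')(934, 1659), Pow(-2812305, -1)), Mul(-1775471, Pow(4592529, -1))) = Add(Mul(Add(Rational(32, 15), Mul(Rational(2, 75), 934, Pow(10, Rational(1, 2)))), Pow(-2812305, -1)), Mul(-1775471, Pow(4592529, -1))) = Add(Mul(Add(Rational(32, 15), Mul(Rational(1868, 75), Pow(10, Rational(1, 2)))), Rational(-1, 2812305)), Mul(-1775471, Rational(1, 4592529))) = Add(Add(Rational(-32, 42184575), Mul(Rational(-1868, 210922875), Pow(10, Rational(1, 2)))), Rational(-1775471, 4592529)) = Add(Rational(-8321959613417, 21525987115575), Mul(Rational(-1868, 210922875), Pow(10, Rational(1, 2))))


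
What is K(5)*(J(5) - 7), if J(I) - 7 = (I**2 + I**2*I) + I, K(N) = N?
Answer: 775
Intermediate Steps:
J(I) = 7 + I + I**2 + I**3 (J(I) = 7 + ((I**2 + I**2*I) + I) = 7 + ((I**2 + I**3) + I) = 7 + (I + I**2 + I**3) = 7 + I + I**2 + I**3)
K(5)*(J(5) - 7) = 5*((7 + 5 + 5**2 + 5**3) - 7) = 5*((7 + 5 + 25 + 125) - 7) = 5*(162 - 7) = 5*155 = 775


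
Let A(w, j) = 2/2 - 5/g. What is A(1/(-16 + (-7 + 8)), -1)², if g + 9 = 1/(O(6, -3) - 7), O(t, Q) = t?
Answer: 9/4 ≈ 2.2500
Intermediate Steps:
g = -10 (g = -9 + 1/(6 - 7) = -9 + 1/(-1) = -9 - 1 = -10)
A(w, j) = 3/2 (A(w, j) = 2/2 - 5/(-10) = 2*(½) - 5*(-⅒) = 1 + ½ = 3/2)
A(1/(-16 + (-7 + 8)), -1)² = (3/2)² = 9/4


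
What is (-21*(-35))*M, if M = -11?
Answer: -8085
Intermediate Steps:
(-21*(-35))*M = -21*(-35)*(-11) = 735*(-11) = -8085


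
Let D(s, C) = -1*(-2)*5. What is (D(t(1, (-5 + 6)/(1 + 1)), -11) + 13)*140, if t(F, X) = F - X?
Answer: 3220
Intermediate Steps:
D(s, C) = 10 (D(s, C) = 2*5 = 10)
(D(t(1, (-5 + 6)/(1 + 1)), -11) + 13)*140 = (10 + 13)*140 = 23*140 = 3220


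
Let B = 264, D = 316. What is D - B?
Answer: 52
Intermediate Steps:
D - B = 316 - 1*264 = 316 - 264 = 52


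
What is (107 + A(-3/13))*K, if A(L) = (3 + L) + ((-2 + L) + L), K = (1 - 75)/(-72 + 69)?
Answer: 34410/13 ≈ 2646.9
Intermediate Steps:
K = 74/3 (K = -74/(-3) = -74*(-1/3) = 74/3 ≈ 24.667)
A(L) = 1 + 3*L (A(L) = (3 + L) + (-2 + 2*L) = 1 + 3*L)
(107 + A(-3/13))*K = (107 + (1 + 3*(-3/13)))*(74/3) = (107 + (1 - 9/13))*(74/3) = (107 + 4/13)*(74/3) = (1395/13)*(74/3) = 34410/13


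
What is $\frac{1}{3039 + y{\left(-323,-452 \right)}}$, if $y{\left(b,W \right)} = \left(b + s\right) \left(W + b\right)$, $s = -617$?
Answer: $\frac{1}{731539} \approx 1.367 \cdot 10^{-6}$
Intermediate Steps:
$y{\left(b,W \right)} = \left(-617 + b\right) \left(W + b\right)$ ($y{\left(b,W \right)} = \left(b - 617\right) \left(W + b\right) = \left(-617 + b\right) \left(W + b\right)$)
$\frac{1}{3039 + y{\left(-323,-452 \right)}} = \frac{1}{3039 - \left(-624171 - 104329\right)} = \frac{1}{3039 + \left(104329 + 278884 + 199291 + 145996\right)} = \frac{1}{3039 + 728500} = \frac{1}{731539}$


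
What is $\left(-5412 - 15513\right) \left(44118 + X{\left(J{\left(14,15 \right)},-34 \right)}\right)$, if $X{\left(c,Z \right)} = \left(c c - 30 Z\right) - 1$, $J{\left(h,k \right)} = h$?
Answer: $-948593025$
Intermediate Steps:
$X{\left(c,Z \right)} = -1 + c^{2} - 30 Z$ ($X{\left(c,Z \right)} = \left(c^{2} - 30 Z\right) - 1 = -1 + c^{2} - 30 Z$)
$\left(-5412 - 15513\right) \left(44118 + X{\left(J{\left(14,15 \right)},-34 \right)}\right) = \left(-5412 - 15513\right) \left(44118 - \left(-1019 - 196\right)\right) = - 20925 \left(44118 + \left(-1 + 196 + 1020\right)\right) = - 20925 \left(44118 + 1215\right) = \left(-20925\right) 45333 = -948593025$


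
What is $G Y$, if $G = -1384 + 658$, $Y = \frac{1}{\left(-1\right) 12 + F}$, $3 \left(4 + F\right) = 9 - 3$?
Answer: $\frac{363}{7} \approx 51.857$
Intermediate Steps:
$F = -2$ ($F = -4 + \frac{9 - 3}{3} = -4 + \frac{1}{3} \cdot 6 = -4 + 2 = -2$)
$Y = - \frac{1}{14}$ ($Y = \frac{1}{\left(-1\right) 12 - 2} = \frac{1}{-12 - 2} = \frac{1}{-14} = - \frac{1}{14} \approx -0.071429$)
$G = -726$
$G Y = \left(-726\right) \left(- \frac{1}{14}\right) = \frac{363}{7}$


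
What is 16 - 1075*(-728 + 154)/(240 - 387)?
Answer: -87814/21 ≈ -4181.6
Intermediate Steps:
16 - 1075*(-728 + 154)/(240 - 387) = 16 - (-617050)/(-147) = 16 - (-617050)*(-1)/147 = 16 - 1075*82/21 = 16 - 88150/21 = -87814/21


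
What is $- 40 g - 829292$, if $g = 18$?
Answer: $-830012$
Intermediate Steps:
$- 40 g - 829292 = \left(-40\right) 18 - 829292 = -720 - 829292 = -830012$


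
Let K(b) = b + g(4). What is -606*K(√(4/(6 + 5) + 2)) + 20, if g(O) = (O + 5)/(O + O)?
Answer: -2647/4 - 606*√286/11 ≈ -1593.4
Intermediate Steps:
g(O) = (5 + O)/(2*O) (g(O) = (5 + O)/((2*O)) = (5 + O)*(1/(2*O)) = (5 + O)/(2*O))
K(b) = 9/8 + b (K(b) = b + (½)*(5 + 4)/4 = b + (½)*(¼)*9 = b + 9/8 = 9/8 + b)
-606*K(√(4/(6 + 5) + 2)) + 20 = -606*(9/8 + √(4/(6 + 5) + 2)) + 20 = -606*(9/8 + √(4/11 + 2)) + 20 = -606*(9/8 + √(26/11)) + 20 = -606*(9/8 + √286/11) + 20 = (-2727/4 - 606*√286/11) + 20 = -2647/4 - 606*√286/11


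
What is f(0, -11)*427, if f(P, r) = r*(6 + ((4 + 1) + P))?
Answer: -51667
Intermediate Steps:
f(P, r) = r*(11 + P) (f(P, r) = r*(6 + (5 + P)) = r*(11 + P))
f(0, -11)*427 = -11*(11 + 0)*427 = -11*11*427 = -121*427 = -51667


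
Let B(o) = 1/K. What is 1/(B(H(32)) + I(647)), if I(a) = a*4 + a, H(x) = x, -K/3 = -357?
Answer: 1071/3464686 ≈ 0.00030912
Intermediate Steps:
K = 1071 (K = -3*(-357) = 1071)
I(a) = 5*a (I(a) = 4*a + a = 5*a)
B(o) = 1/1071
1/(B(H(32)) + I(647)) = 1/(1/1071 + 5*647) = 1/(1/1071 + 3235) = 1/(3464686/1071) = 1071/3464686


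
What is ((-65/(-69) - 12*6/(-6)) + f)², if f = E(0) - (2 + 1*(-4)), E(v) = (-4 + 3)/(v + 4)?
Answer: 16443025/76176 ≈ 215.86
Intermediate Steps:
E(v) = -1/(4 + v)
f = 7/4 (f = -1/(4 + 0) - (2 + 1*(-4)) = -1/4 - (2 - 4) = -1*¼ - 1*(-2) = -¼ + 2 = 7/4 ≈ 1.7500)
((-65/(-69) - 12*6/(-6)) + f)² = ((-65/(-69) - 12*6/(-6)) + 7/4)² = ((-65*(-1/69) - 72*(-⅙)) + 7/4)² = ((65/69 + 12) + 7/4)² = (893/69 + 7/4)² = (4055/276)² = 16443025/76176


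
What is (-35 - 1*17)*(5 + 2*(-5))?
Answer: 260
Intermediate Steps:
(-35 - 1*17)*(5 + 2*(-5)) = (-35 - 17)*(5 - 10) = -52*(-5) = 260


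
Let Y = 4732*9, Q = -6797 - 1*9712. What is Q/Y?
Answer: -5503/14196 ≈ -0.38764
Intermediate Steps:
Q = -16509 (Q = -6797 - 9712 = -16509)
Y = 42588
Q/Y = -16509/42588 = -16509*1/42588 = -5503/14196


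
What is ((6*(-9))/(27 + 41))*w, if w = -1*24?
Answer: 324/17 ≈ 19.059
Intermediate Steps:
w = -24
((6*(-9))/(27 + 41))*w = ((6*(-9))/(27 + 41))*(-24) = -54/68*(-24) = -54*1/68*(-24) = -27/34*(-24) = 324/17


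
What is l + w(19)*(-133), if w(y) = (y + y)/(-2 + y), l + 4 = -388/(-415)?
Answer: -2119034/7055 ≈ -300.36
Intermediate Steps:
l = -1272/415 (l = -4 - 388/(-415) = -4 - 388*(-1/415) = -4 + 388/415 = -1272/415 ≈ -3.0651)
w(y) = 2*y/(-2 + y) (w(y) = (2*y)/(-2 + y) = 2*y/(-2 + y))
l + w(19)*(-133) = -1272/415 + (2*19/(-2 + 19))*(-133) = -1272/415 + (2*19/17)*(-133) = -1272/415 + (2*19*(1/17))*(-133) = -1272/415 + (38/17)*(-133) = -1272/415 - 5054/17 = -2119034/7055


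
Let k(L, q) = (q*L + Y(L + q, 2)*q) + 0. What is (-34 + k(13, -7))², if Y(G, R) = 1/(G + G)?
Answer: 2271049/144 ≈ 15771.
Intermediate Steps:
Y(G, R) = 1/(2*G)
k(L, q) = L*q + q/(2*(L + q)) (k(L, q) = (q*L + (1/(2*(L + q)))*q) + 0 = (L*q + q/(2*(L + q))) + 0 = L*q + q/(2*(L + q)))
(-34 + k(13, -7))² = (-34 + (½)*(-7)*(1 + 2*13*(13 - 7))/(13 - 7))² = (-34 + (½)*(-7)*(1 + 2*13*6)/6)² = (-34 + (½)*(-7)*(⅙)*(1 + 156))² = (-34 + (½)*(-7)*(⅙)*157)² = (-34 - 1099/12)² = (-1507/12)² = 2271049/144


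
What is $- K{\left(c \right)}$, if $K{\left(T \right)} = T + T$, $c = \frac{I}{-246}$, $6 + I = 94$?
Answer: $\frac{88}{123} \approx 0.71545$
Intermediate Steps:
$I = 88$ ($I = -6 + 94 = 88$)
$c = - \frac{44}{123}$ ($c = \frac{88}{-246} = 88 \left(- \frac{1}{246}\right) = - \frac{44}{123} \approx -0.35772$)
$K{\left(T \right)} = 2 T$
$- K{\left(c \right)} = - \frac{2 \left(-44\right)}{123} = \left(-1\right) \left(- \frac{88}{123}\right) = \frac{88}{123}$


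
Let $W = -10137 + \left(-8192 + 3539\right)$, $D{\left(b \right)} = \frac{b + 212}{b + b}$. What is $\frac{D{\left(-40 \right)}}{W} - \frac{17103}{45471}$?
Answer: $- \frac{1685704049}{4483440600} \approx -0.37598$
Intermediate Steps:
$D{\left(b \right)} = \frac{212 + b}{2 b}$
$W = -14790$ ($W = -10137 - 4653 = -14790$)
$\frac{D{\left(-40 \right)}}{W} - \frac{17103}{45471} = \frac{\frac{1}{2} \frac{1}{-40} \left(212 - 40\right)}{-14790} - \frac{17103}{45471} = \frac{1}{2} \left(- \frac{1}{40}\right) 172 \left(- \frac{1}{14790}\right) - \frac{5701}{15157} = \left(- \frac{43}{20}\right) \left(- \frac{1}{14790}\right) - \frac{5701}{15157} = \frac{43}{295800} - \frac{5701}{15157} = - \frac{1685704049}{4483440600}$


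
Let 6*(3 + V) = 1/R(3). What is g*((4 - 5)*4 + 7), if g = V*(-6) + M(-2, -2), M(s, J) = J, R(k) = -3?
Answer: 49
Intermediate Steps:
V = -55/18 (V = -3 + (⅙)/(-3) = -3 + (⅙)*(-⅓) = -3 - 1/18 = -55/18 ≈ -3.0556)
g = 49/3 (g = -55/18*(-6) - 2 = 55/3 - 2 = 49/3 ≈ 16.333)
g*((4 - 5)*4 + 7) = 49*((4 - 5)*4 + 7)/3 = 49*(-1*4 + 7)/3 = 49*(-4 + 7)/3 = (49/3)*3 = 49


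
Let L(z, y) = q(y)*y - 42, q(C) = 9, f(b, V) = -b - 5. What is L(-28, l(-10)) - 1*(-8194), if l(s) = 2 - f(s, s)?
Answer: 8125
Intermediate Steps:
f(b, V) = -5 - b
l(s) = 7 + s (l(s) = 2 - (-5 - s) = 2 + (5 + s) = 7 + s)
L(z, y) = -42 + 9*y (L(z, y) = 9*y - 42 = -42 + 9*y)
L(-28, l(-10)) - 1*(-8194) = (-42 + 9*(7 - 10)) - 1*(-8194) = (-42 + 9*(-3)) + 8194 = (-42 - 27) + 8194 = -69 + 8194 = 8125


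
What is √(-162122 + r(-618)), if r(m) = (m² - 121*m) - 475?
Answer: √294105 ≈ 542.31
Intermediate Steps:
r(m) = -475 + m² - 121*m
√(-162122 + r(-618)) = √(-162122 + (-475 + (-618)² - 121*(-618))) = √(-162122 + (-475 + 381924 + 74778)) = √(-162122 + 456227) = √294105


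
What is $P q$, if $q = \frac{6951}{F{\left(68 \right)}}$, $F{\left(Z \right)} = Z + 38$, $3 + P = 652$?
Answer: $\frac{4511199}{106} \approx 42559.0$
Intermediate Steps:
$P = 649$ ($P = -3 + 652 = 649$)
$F{\left(Z \right)} = 38 + Z$
$q = \frac{6951}{106}$ ($q = \frac{6951}{38 + 68} = \frac{6951}{106} \approx 65.575$)
$P q = 649 \cdot \frac{6951}{106} = \frac{4511199}{106}$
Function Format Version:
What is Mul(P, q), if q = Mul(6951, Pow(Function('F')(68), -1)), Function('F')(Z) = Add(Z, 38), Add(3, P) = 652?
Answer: Rational(4511199, 106) ≈ 42559.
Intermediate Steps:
P = 649 (P = Add(-3, 652) = 649)
Function('F')(Z) = Add(38, Z)
q = Rational(6951, 106) (q = Mul(6951, Pow(Add(38, 68), -1)) = Mul(6951, Pow(106, -1)) = Mul(6951, Rational(1, 106)) = Rational(6951, 106) ≈ 65.575)
Mul(P, q) = Mul(649, Rational(6951, 106)) = Rational(4511199, 106)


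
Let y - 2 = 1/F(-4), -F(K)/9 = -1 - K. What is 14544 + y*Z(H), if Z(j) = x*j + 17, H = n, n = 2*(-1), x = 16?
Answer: 130631/9 ≈ 14515.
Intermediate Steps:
n = -2
F(K) = 9 + 9*K (F(K) = -9*(-1 - K) = 9 + 9*K)
H = -2
y = 53/27 (y = 2 + 1/(9 + 9*(-4)) = 2 + 1/(9 - 36) = 2 + 1/(-27) = 2 - 1/27 = 53/27 ≈ 1.9630)
Z(j) = 17 + 16*j (Z(j) = 16*j + 17 = 17 + 16*j)
14544 + y*Z(H) = 14544 + 53*(17 + 16*(-2))/27 = 14544 + 53*(17 - 32)/27 = 14544 + (53/27)*(-15) = 14544 - 265/9 = 130631/9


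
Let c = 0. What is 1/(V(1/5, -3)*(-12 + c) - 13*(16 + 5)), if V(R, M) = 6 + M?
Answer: -1/309 ≈ -0.0032362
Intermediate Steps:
1/(V(1/5, -3)*(-12 + c) - 13*(16 + 5)) = 1/((6 - 3)*(-12 + 0) - 13*(16 + 5)) = 1/(3*(-12) - 13*21) = 1/(-36 - 273) = 1/(-309) = -1/309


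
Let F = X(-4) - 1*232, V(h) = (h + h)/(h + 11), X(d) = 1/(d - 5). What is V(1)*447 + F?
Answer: -2837/18 ≈ -157.61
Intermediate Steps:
X(d) = 1/(-5 + d)
V(h) = 2*h/(11 + h) (V(h) = (2*h)/(11 + h) = 2*h/(11 + h))
F = -2089/9 (F = 1/(-5 - 4) - 1*232 = 1/(-9) - 232 = -1/9 - 232 = -2089/9 ≈ -232.11)
V(1)*447 + F = (2*1/(11 + 1))*447 - 2089/9 = (2*1/12)*447 - 2089/9 = (2*1*(1/12))*447 - 2089/9 = (1/6)*447 - 2089/9 = 149/2 - 2089/9 = -2837/18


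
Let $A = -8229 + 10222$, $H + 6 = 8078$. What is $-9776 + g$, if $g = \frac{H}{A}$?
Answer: $- \frac{19475496}{1993} \approx -9772.0$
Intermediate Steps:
$H = 8072$ ($H = -6 + 8078 = 8072$)
$A = 1993$
$g = \frac{8072}{1993} \approx 4.0502$
$-9776 + g = -9776 + \frac{8072}{1993} = - \frac{19475496}{1993}$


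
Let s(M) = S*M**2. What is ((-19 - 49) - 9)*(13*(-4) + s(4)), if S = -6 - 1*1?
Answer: 12628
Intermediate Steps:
S = -7 (S = -6 - 1 = -7)
s(M) = -7*M**2
((-19 - 49) - 9)*(13*(-4) + s(4)) = ((-19 - 49) - 9)*(13*(-4) - 7*4**2) = (-68 - 9)*(-52 - 7*16) = -77*(-52 - 112) = -77*(-164) = 12628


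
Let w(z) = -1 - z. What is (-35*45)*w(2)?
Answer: 4725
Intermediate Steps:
(-35*45)*w(2) = (-35*45)*(-1 - 1*2) = -1575*(-1 - 2) = -1575*(-3) = 4725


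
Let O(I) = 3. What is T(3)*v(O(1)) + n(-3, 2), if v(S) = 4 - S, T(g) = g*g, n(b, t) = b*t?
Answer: 3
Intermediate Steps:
T(g) = g**2
T(3)*v(O(1)) + n(-3, 2) = 3**2*(4 - 1*3) - 3*2 = 9*(4 - 3) - 6 = 9*1 - 6 = 9 - 6 = 3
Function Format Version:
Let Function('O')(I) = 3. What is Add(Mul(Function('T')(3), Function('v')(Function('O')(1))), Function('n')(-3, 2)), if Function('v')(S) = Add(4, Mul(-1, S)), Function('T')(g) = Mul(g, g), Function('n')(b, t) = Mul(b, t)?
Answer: 3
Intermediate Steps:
Function('T')(g) = Pow(g, 2)
Add(Mul(Function('T')(3), Function('v')(Function('O')(1))), Function('n')(-3, 2)) = Add(Mul(Pow(3, 2), Add(4, Mul(-1, 3))), Mul(-3, 2)) = Add(Mul(9, Add(4, -3)), -6) = Add(Mul(9, 1), -6) = Add(9, -6) = 3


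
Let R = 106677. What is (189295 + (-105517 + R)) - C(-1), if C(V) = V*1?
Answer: 190456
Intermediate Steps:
C(V) = V
(189295 + (-105517 + R)) - C(-1) = (189295 + (-105517 + 106677)) - 1*(-1) = (189295 + 1160) + 1 = 190455 + 1 = 190456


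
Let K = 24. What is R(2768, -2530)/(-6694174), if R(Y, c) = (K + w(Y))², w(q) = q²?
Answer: -29351957387552/3347087 ≈ -8.7694e+6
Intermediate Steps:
R(Y, c) = (24 + Y²)²
R(2768, -2530)/(-6694174) = (24 + 2768²)²/(-6694174) = (24 + 7661824)²*(-1/6694174) = 7661848²*(-1/6694174) = 58703914775104*(-1/6694174) = -29351957387552/3347087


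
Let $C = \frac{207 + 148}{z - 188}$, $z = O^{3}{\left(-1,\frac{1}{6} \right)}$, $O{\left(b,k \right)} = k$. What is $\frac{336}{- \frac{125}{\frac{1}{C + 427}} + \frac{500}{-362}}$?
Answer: $- \frac{823185104}{130191472625} \approx -0.0063229$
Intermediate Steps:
$z = \frac{1}{216}$ ($z = \left(\frac{1}{6}\right)^{3} = \frac{1}{216} \approx 0.0046296$)
$C = - \frac{76680}{40607}$ ($C = \frac{207 + 148}{\frac{1}{216} - 188} = \frac{355}{- \frac{40607}{216}} = 355 \left(- \frac{216}{40607}\right) = - \frac{76680}{40607} \approx -1.8883$)
$\frac{336}{- \frac{125}{\frac{1}{C + 427}} + \frac{500}{-362}} = \frac{336}{- \frac{125}{\frac{1}{- \frac{76680}{40607} + 427}} + \frac{500}{-362}} = \frac{336}{- \frac{125}{\frac{1}{\frac{17262509}{40607}}} + 500 \left(- \frac{1}{362}\right)} = \frac{336}{- \frac{125}{\frac{40607}{17262509}} - \frac{250}{181}} = \frac{336}{\left(-125\right) \frac{17262509}{40607} - \frac{250}{181}} = \frac{336}{- \frac{2157813625}{40607} - \frac{250}{181}} = \frac{336}{- \frac{390574417875}{7349867}} = 336 \left(- \frac{7349867}{390574417875}\right) = - \frac{823185104}{130191472625}$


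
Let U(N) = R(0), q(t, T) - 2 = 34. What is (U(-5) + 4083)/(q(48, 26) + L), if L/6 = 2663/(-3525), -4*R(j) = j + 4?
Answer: 2398175/18487 ≈ 129.72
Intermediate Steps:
R(j) = -1 - j/4 (R(j) = -(j + 4)/4 = -(4 + j)/4 = -1 - j/4)
q(t, T) = 36 (q(t, T) = 2 + 34 = 36)
U(N) = -1 (U(N) = -1 - ¼*0 = -1 + 0 = -1)
L = -5326/1175 (L = 6*(2663/(-3525)) = 6*(2663*(-1/3525)) = 6*(-2663/3525) = -5326/1175 ≈ -4.5328)
(U(-5) + 4083)/(q(48, 26) + L) = (-1 + 4083)/(36 - 5326/1175) = 4082/(36974/1175) = 4082*(1175/36974) = 2398175/18487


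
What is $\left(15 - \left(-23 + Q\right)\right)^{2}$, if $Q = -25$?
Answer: $3969$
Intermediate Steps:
$\left(15 - \left(-23 + Q\right)\right)^{2} = \left(15 - \left(-23 - 25\right)\right)^{2} = \left(15 - -48\right)^{2} = \left(15 + 48\right)^{2} = 63^{2} = 3969$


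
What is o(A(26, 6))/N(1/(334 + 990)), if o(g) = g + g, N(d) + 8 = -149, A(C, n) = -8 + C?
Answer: -36/157 ≈ -0.22930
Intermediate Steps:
N(d) = -157 (N(d) = -8 - 149 = -157)
o(g) = 2*g
o(A(26, 6))/N(1/(334 + 990)) = (2*(-8 + 26))/(-157) = (2*18)*(-1/157) = 36*(-1/157) = -36/157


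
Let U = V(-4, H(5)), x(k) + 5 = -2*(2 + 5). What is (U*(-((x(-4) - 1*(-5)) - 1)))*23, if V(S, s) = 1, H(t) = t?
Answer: 345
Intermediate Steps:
x(k) = -19 (x(k) = -5 - 2*(2 + 5) = -5 - 2*7 = -5 - 14 = -19)
U = 1
(U*(-((x(-4) - 1*(-5)) - 1)))*23 = (1*(-((-19 - 1*(-5)) - 1)))*23 = (1*(-((-19 + 5) - 1)))*23 = (1*(-(-14 - 1)))*23 = (1*(-1*(-15)))*23 = (1*15)*23 = 15*23 = 345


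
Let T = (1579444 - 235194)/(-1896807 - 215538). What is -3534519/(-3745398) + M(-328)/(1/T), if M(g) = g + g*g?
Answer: -11999995892886821/175812727518 ≈ -68254.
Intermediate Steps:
T = -268850/422469 (T = 1344250/(-2112345) = 1344250*(-1/2112345) = -268850/422469 ≈ -0.63638)
M(g) = g + g**2
-3534519/(-3745398) + M(-328)/(1/T) = -3534519/(-3745398) + (-328*(1 - 328))/(1/(-268850/422469)) = -3534519*(-1/3745398) + (-328*(-327))/(-422469/268850) = 1178173/1248466 + 107256*(-268850/422469) = 1178173/1248466 - 9611925200/140823 = -11999995892886821/175812727518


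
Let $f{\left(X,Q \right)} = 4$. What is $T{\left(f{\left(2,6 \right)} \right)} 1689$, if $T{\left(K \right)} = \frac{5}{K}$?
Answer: $\frac{8445}{4} \approx 2111.3$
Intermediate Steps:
$T{\left(f{\left(2,6 \right)} \right)} 1689 = \frac{5}{4} \cdot 1689 = \frac{8445}{4}$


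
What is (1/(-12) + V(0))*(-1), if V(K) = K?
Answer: 1/12 ≈ 0.083333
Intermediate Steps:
(1/(-12) + V(0))*(-1) = (1/(-12) + 0)*(-1) = (-1/12 + 0)*(-1) = -1/12*(-1) = 1/12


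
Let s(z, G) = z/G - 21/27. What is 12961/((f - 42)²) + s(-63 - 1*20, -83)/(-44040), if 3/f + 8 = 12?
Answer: 913283299/119898900 ≈ 7.6171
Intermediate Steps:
f = ¾ (f = 3/(-8 + 12) = 3/4 = 3*(¼) = ¾ ≈ 0.75000)
s(z, G) = -7/9 + z/G (s(z, G) = z/G - 21*1/27 = z/G - 7/9 = -7/9 + z/G)
12961/((f - 42)²) + s(-63 - 1*20, -83)/(-44040) = 12961/((¾ - 42)²) + (-7/9 + (-63 - 1*20)/(-83))/(-44040) = 12961/((-165/4)²) + (-7/9 + (-63 - 20)*(-1/83))*(-1/44040) = 12961/(27225/16) + (-7/9 - 83*(-1/83))*(-1/44040) = 12961*(16/27225) + (-7/9 + 1)*(-1/44040) = 207376/27225 + (2/9)*(-1/44040) = 207376/27225 - 1/198180 = 913283299/119898900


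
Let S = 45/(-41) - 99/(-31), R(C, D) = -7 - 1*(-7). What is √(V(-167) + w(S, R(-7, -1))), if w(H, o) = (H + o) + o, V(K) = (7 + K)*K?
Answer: 2*√10791992366/1271 ≈ 163.47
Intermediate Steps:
R(C, D) = 0 (R(C, D) = -7 + 7 = 0)
V(K) = K*(7 + K)
S = 2664/1271 (S = 45*(-1/41) - 99*(-1/31) = -45/41 + 99/31 = 2664/1271 ≈ 2.0960)
w(H, o) = H + 2*o
√(V(-167) + w(S, R(-7, -1))) = √(-167*(7 - 167) + (2664/1271 + 2*0)) = √(-167*(-160) + (2664/1271 + 0)) = √(26720 + 2664/1271) = √(33963784/1271) = 2*√10791992366/1271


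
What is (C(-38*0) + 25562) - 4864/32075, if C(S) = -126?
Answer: 815854836/32075 ≈ 25436.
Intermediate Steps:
(C(-38*0) + 25562) - 4864/32075 = (-126 + 25562) - 4864/32075 = 25436 - 4864*1/32075 = 25436 - 4864/32075 = 815854836/32075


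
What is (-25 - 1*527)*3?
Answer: -1656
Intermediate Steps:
(-25 - 1*527)*3 = (-25 - 527)*3 = -552*3 = -1656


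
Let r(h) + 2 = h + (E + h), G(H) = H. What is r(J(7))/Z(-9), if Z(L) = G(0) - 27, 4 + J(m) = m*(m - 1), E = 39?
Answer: -113/27 ≈ -4.1852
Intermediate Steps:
J(m) = -4 + m*(-1 + m) (J(m) = -4 + m*(m - 1) = -4 + m*(-1 + m))
Z(L) = -27 (Z(L) = 0 - 27 = -27)
r(h) = 37 + 2*h (r(h) = -2 + (h + (39 + h)) = -2 + (39 + 2*h) = 37 + 2*h)
r(J(7))/Z(-9) = (37 + 2*(-4 + 7² - 1*7))/(-27) = (37 + 2*(-4 + 49 - 7))*(-1/27) = (37 + 2*38)*(-1/27) = (37 + 76)*(-1/27) = 113*(-1/27) = -113/27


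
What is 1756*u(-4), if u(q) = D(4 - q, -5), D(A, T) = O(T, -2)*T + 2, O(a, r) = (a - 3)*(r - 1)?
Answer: -207208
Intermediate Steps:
O(a, r) = (-1 + r)*(-3 + a) (O(a, r) = (-3 + a)*(-1 + r) = (-1 + r)*(-3 + a))
D(A, T) = 2 + T*(9 - 3*T) (D(A, T) = (3 - T - 3*(-2) + T*(-2))*T + 2 = (3 - T + 6 - 2*T)*T + 2 = (9 - 3*T)*T + 2 = T*(9 - 3*T) + 2 = 2 + T*(9 - 3*T))
u(q) = -118 (u(q) = 2 + 3*(-5)*(3 - 1*(-5)) = 2 + 3*(-5)*(3 + 5) = 2 + 3*(-5)*8 = 2 - 120 = -118)
1756*u(-4) = 1756*(-118) = -207208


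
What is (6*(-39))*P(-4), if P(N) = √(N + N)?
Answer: -468*I*√2 ≈ -661.85*I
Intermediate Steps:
P(N) = √2*√N (P(N) = √(2*N) = √2*√N)
(6*(-39))*P(-4) = (6*(-39))*(√2*√(-4)) = -234*√2*2*I = -468*I*√2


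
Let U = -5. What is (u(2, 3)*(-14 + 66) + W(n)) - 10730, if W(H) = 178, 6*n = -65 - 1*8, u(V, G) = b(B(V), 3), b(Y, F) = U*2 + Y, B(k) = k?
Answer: -10968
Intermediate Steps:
b(Y, F) = -10 + Y (b(Y, F) = -5*2 + Y = -10 + Y)
u(V, G) = -10 + V
n = -73/6 (n = (-65 - 1*8)/6 = (-65 - 8)/6 = (1/6)*(-73) = -73/6 ≈ -12.167)
(u(2, 3)*(-14 + 66) + W(n)) - 10730 = ((-10 + 2)*(-14 + 66) + 178) - 10730 = (-8*52 + 178) - 10730 = (-416 + 178) - 10730 = -238 - 10730 = -10968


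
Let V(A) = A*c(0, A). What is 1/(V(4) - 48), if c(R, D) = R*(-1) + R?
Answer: -1/48 ≈ -0.020833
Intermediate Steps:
c(R, D) = 0 (c(R, D) = -R + R = 0)
V(A) = 0 (V(A) = A*0 = 0)
1/(V(4) - 48) = 1/(0 - 48) = 1/(-48) = -1/48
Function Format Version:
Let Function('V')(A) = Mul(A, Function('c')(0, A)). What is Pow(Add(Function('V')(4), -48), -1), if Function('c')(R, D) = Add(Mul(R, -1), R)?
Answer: Rational(-1, 48) ≈ -0.020833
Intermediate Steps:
Function('c')(R, D) = 0 (Function('c')(R, D) = Add(Mul(-1, R), R) = 0)
Function('V')(A) = 0 (Function('V')(A) = Mul(A, 0) = 0)
Pow(Add(Function('V')(4), -48), -1) = Pow(Add(0, -48), -1) = Pow(-48, -1) = Rational(-1, 48)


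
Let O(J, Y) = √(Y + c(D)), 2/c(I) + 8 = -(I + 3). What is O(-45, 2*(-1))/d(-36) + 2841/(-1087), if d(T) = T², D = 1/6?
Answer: -2841/1087 + I*√9782/86832 ≈ -2.6136 + 0.001139*I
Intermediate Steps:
D = ⅙ ≈ 0.16667
c(I) = 2/(-11 - I) (c(I) = 2/(-8 - (I + 3)) = 2/(-8 - (3 + I)) = 2/(-8 + (-3 - I)) = 2/(-11 - I))
O(J, Y) = √(-12/67 + Y) (O(J, Y) = √(Y - 2/(11 + ⅙)) = √(Y - 2/67/6) = √(Y - 2*6/67) = √(Y - 12/67) = √(-12/67 + Y))
O(-45, 2*(-1))/d(-36) + 2841/(-1087) = (√(-804 + 4489*(2*(-1)))/67)/((-36)²) + 2841/(-1087) = (√(-804 + 4489*(-2))/67)/1296 + 2841*(-1/1087) = (√(-804 - 8978)/67)*(1/1296) - 2841/1087 = (√(-9782)/67)*(1/1296) - 2841/1087 = ((I*√9782)/67)*(1/1296) - 2841/1087 = (I*√9782/67)*(1/1296) - 2841/1087 = I*√9782/86832 - 2841/1087 = -2841/1087 + I*√9782/86832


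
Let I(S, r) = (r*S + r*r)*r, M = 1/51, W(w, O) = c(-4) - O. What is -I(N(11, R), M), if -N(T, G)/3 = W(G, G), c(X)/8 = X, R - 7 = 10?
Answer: -7498/132651 ≈ -0.056524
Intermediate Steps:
R = 17 (R = 7 + 10 = 17)
c(X) = 8*X
W(w, O) = -32 - O (W(w, O) = 8*(-4) - O = -32 - O)
N(T, G) = 96 + 3*G (N(T, G) = -3*(-32 - G) = 96 + 3*G)
M = 1/51 ≈ 0.019608
I(S, r) = r*(r**2 + S*r) (I(S, r) = (S*r + r**2)*r = (r**2 + S*r)*r = r*(r**2 + S*r))
-I(N(11, R), M) = -(1/51)**2*((96 + 3*17) + 1/51) = -((96 + 51) + 1/51)/2601 = -(147 + 1/51)/2601 = -7498/(2601*51) = -1*7498/132651 = -7498/132651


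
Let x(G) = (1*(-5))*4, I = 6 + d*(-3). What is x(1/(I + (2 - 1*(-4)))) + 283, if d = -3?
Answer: 263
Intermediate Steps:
I = 15 (I = 6 - 3*(-3) = 6 + 9 = 15)
x(G) = -20 (x(G) = -5*4 = -20)
x(1/(I + (2 - 1*(-4)))) + 283 = -20 + 283 = 263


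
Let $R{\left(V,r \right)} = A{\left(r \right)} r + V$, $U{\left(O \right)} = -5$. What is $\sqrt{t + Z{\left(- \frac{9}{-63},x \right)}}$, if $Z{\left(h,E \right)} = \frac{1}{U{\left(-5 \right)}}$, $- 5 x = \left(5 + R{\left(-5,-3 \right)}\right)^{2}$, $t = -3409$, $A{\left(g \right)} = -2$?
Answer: $\frac{3 i \sqrt{9470}}{5} \approx 58.388 i$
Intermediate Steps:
$R{\left(V,r \right)} = V - 2 r$ ($R{\left(V,r \right)} = - 2 r + V = V - 2 r$)
$x = - \frac{36}{5}$ ($x = - \frac{\left(5 - -1\right)^{2}}{5} = - \frac{\left(5 + \left(-5 + 6\right)\right)^{2}}{5} = - \frac{\left(5 + 1\right)^{2}}{5} = - \frac{6^{2}}{5} = \left(- \frac{1}{5}\right) 36 = - \frac{36}{5} \approx -7.2$)
$Z{\left(h,E \right)} = - \frac{1}{5}$ ($Z{\left(h,E \right)} = \frac{1}{-5} = - \frac{1}{5}$)
$\sqrt{t + Z{\left(- \frac{9}{-63},x \right)}} = \sqrt{-3409 - \frac{1}{5}} = \sqrt{- \frac{17046}{5}} = \frac{3 i \sqrt{9470}}{5}$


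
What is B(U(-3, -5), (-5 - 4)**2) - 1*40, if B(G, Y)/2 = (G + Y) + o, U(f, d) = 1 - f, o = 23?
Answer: 176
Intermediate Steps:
B(G, Y) = 46 + 2*G + 2*Y (B(G, Y) = 2*((G + Y) + 23) = 2*(23 + G + Y) = 46 + 2*G + 2*Y)
B(U(-3, -5), (-5 - 4)**2) - 1*40 = (46 + 2*(1 - 1*(-3)) + 2*(-5 - 4)**2) - 1*40 = (46 + 2*(1 + 3) + 2*(-9)**2) - 40 = (46 + 2*4 + 2*81) - 40 = (46 + 8 + 162) - 40 = 216 - 40 = 176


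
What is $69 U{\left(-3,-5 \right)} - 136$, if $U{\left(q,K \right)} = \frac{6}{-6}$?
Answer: $-205$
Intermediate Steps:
$U{\left(q,K \right)} = -1$ ($U{\left(q,K \right)} = 6 \left(- \frac{1}{6}\right) = -1$)
$69 U{\left(-3,-5 \right)} - 136 = 69 \left(-1\right) - 136 = -69 - 136 = -205$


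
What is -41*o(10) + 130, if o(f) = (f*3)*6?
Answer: -7250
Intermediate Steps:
o(f) = 18*f (o(f) = (3*f)*6 = 18*f)
-41*o(10) + 130 = -738*10 + 130 = -41*180 + 130 = -7380 + 130 = -7250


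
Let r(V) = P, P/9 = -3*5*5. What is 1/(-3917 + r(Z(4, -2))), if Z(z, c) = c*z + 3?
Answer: -1/4592 ≈ -0.00021777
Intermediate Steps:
P = -675 (P = 9*(-3*5*5) = 9*(-15*5) = 9*(-75) = -675)
Z(z, c) = 3 + c*z
r(V) = -675
1/(-3917 + r(Z(4, -2))) = 1/(-3917 - 675) = 1/(-4592) = -1/4592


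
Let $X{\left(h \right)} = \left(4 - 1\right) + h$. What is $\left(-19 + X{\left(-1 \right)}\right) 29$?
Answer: $-493$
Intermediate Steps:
$X{\left(h \right)} = 3 + h$
$\left(-19 + X{\left(-1 \right)}\right) 29 = \left(-19 + \left(3 - 1\right)\right) 29 = \left(-19 + 2\right) 29 = \left(-17\right) 29 = -493$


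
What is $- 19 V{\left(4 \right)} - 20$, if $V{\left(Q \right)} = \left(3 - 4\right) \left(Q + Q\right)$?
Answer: $132$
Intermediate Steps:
$V{\left(Q \right)} = - 2 Q$
$- 19 V{\left(4 \right)} - 20 = - 19 \left(\left(-2\right) 4\right) - 20 = \left(-19\right) \left(-8\right) - 20 = 152 - 20 = 132$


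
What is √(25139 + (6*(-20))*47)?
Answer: √19499 ≈ 139.64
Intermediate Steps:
√(25139 + (6*(-20))*47) = √(25139 - 120*47) = √(25139 - 5640) = √19499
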